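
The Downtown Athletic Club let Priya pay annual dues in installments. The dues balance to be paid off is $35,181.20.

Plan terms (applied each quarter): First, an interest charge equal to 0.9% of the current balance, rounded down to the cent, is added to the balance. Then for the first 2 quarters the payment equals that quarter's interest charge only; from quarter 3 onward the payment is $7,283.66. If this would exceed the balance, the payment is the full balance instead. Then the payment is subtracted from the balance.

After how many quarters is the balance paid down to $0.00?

Quarter 1: $35,181.20 +$316.63 interest = $35,497.83; pay $316.63 → $35,181.20
Quarter 2: $35,181.20 +$316.63 interest = $35,497.83; pay $316.63 → $35,181.20
Quarter 3: $35,181.20 +$316.63 interest = $35,497.83; pay $7,283.66 → $28,214.17
Quarter 4: $28,214.17 +$253.92 interest = $28,468.09; pay $7,283.66 → $21,184.43
Quarter 5: $21,184.43 +$190.65 interest = $21,375.08; pay $7,283.66 → $14,091.42
Quarter 6: $14,091.42 +$126.82 interest = $14,218.24; pay $7,283.66 → $6,934.58
Quarter 7: $6,934.58 +$62.41 interest = $6,996.99; pay $6,996.99 → $0.00
Balance reaches $0.00 in quarter 7.

7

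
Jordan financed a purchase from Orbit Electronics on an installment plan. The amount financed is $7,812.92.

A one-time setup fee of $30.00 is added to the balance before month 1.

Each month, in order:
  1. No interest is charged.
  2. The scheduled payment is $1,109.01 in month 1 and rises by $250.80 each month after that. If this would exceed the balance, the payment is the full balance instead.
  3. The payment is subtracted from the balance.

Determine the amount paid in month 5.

Month 1: $7,842.92 − $1,109.01 → $6,733.91
Month 2: $6,733.91 − $1,359.81 → $5,374.10
Month 3: $5,374.10 − $1,610.61 → $3,763.49
Month 4: $3,763.49 − $1,861.41 → $1,902.08
Month 5: $1,902.08 − $1,902.08 → $0.00

$1,902.08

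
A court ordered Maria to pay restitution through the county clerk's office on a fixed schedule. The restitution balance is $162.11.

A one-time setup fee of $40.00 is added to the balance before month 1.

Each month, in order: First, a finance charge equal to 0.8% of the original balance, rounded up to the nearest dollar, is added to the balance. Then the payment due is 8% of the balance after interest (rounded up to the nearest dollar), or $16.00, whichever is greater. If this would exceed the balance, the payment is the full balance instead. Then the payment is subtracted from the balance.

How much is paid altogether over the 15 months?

$232.11

Month 1: $202.11 +$2.00 interest = $204.11; pay $17.00 → $187.11
Month 2: $187.11 +$2.00 interest = $189.11; pay $16.00 → $173.11
Month 3: $173.11 +$2.00 interest = $175.11; pay $16.00 → $159.11
Month 4: $159.11 +$2.00 interest = $161.11; pay $16.00 → $145.11
Month 5: $145.11 +$2.00 interest = $147.11; pay $16.00 → $131.11
Month 6: $131.11 +$2.00 interest = $133.11; pay $16.00 → $117.11
Month 7: $117.11 +$2.00 interest = $119.11; pay $16.00 → $103.11
Month 8: $103.11 +$2.00 interest = $105.11; pay $16.00 → $89.11
Month 9: $89.11 +$2.00 interest = $91.11; pay $16.00 → $75.11
Month 10: $75.11 +$2.00 interest = $77.11; pay $16.00 → $61.11
Month 11: $61.11 +$2.00 interest = $63.11; pay $16.00 → $47.11
Month 12: $47.11 +$2.00 interest = $49.11; pay $16.00 → $33.11
Month 13: $33.11 +$2.00 interest = $35.11; pay $16.00 → $19.11
Month 14: $19.11 +$2.00 interest = $21.11; pay $16.00 → $5.11
Month 15: $5.11 +$2.00 interest = $7.11; pay $7.11 → $0.00
Total paid: $232.11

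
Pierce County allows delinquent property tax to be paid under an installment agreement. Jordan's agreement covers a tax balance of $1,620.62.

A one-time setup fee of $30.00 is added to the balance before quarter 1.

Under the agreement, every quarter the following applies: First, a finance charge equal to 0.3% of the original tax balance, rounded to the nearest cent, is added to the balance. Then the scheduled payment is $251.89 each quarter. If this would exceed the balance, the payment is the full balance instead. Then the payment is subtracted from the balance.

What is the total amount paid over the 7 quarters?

$1,684.64

Quarter 1: opening $1,650.62; interest $4.86 → $1,655.48; payment $251.89; balance $1,403.59
Quarter 2: opening $1,403.59; interest $4.86 → $1,408.45; payment $251.89; balance $1,156.56
Quarter 3: opening $1,156.56; interest $4.86 → $1,161.42; payment $251.89; balance $909.53
Quarter 4: opening $909.53; interest $4.86 → $914.39; payment $251.89; balance $662.50
Quarter 5: opening $662.50; interest $4.86 → $667.36; payment $251.89; balance $415.47
Quarter 6: opening $415.47; interest $4.86 → $420.33; payment $251.89; balance $168.44
Quarter 7: opening $168.44; interest $4.86 → $173.30; payment $173.30; balance $0.00
Total paid: $1,684.64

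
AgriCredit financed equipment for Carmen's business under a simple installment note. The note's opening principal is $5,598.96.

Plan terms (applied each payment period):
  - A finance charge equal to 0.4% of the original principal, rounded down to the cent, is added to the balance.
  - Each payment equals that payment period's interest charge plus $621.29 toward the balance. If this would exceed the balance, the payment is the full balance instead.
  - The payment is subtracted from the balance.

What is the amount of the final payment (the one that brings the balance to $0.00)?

$29.74

Payment period 1: opening $5,598.96; interest $22.39 → $5,621.35; payment $643.68; balance $4,977.67
Payment period 2: opening $4,977.67; interest $22.39 → $5,000.06; payment $643.68; balance $4,356.38
Payment period 3: opening $4,356.38; interest $22.39 → $4,378.77; payment $643.68; balance $3,735.09
Payment period 4: opening $3,735.09; interest $22.39 → $3,757.48; payment $643.68; balance $3,113.80
Payment period 5: opening $3,113.80; interest $22.39 → $3,136.19; payment $643.68; balance $2,492.51
Payment period 6: opening $2,492.51; interest $22.39 → $2,514.90; payment $643.68; balance $1,871.22
Payment period 7: opening $1,871.22; interest $22.39 → $1,893.61; payment $643.68; balance $1,249.93
Payment period 8: opening $1,249.93; interest $22.39 → $1,272.32; payment $643.68; balance $628.64
Payment period 9: opening $628.64; interest $22.39 → $651.03; payment $643.68; balance $7.35
Payment period 10: opening $7.35; interest $22.39 → $29.74; payment $29.74; balance $0.00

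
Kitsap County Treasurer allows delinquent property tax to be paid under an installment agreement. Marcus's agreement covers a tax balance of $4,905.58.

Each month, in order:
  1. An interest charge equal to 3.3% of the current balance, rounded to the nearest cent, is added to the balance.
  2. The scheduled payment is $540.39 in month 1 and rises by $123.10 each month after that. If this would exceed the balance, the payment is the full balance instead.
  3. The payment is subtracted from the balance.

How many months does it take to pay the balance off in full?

7

Month 1: $4,905.58 +$161.88 interest = $5,067.46; pay $540.39 → $4,527.07
Month 2: $4,527.07 +$149.39 interest = $4,676.46; pay $663.49 → $4,012.97
Month 3: $4,012.97 +$132.43 interest = $4,145.40; pay $786.59 → $3,358.81
Month 4: $3,358.81 +$110.84 interest = $3,469.65; pay $909.69 → $2,559.96
Month 5: $2,559.96 +$84.48 interest = $2,644.44; pay $1,032.79 → $1,611.65
Month 6: $1,611.65 +$53.18 interest = $1,664.83; pay $1,155.89 → $508.94
Month 7: $508.94 +$16.80 interest = $525.74; pay $525.74 → $0.00
Balance reaches $0.00 in month 7.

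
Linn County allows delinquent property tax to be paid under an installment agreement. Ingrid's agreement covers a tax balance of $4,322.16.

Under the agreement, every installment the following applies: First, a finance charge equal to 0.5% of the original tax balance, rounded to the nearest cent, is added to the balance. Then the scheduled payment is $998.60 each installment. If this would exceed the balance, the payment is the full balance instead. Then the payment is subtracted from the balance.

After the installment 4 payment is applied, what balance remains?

# | Opening | Interest | Payment | End bal
1 | $4,322.16 | $21.61 | $998.60 | $3,345.17
2 | $3,345.17 | $21.61 | $998.60 | $2,368.18
3 | $2,368.18 | $21.61 | $998.60 | $1,391.19
4 | $1,391.19 | $21.61 | $998.60 | $414.20

$414.20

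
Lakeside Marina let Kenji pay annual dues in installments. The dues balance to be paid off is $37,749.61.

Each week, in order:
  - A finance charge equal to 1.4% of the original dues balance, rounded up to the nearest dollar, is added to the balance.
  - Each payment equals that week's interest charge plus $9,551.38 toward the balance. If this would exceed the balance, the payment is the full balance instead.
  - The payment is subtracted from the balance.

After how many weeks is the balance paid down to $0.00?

# | Opening | Interest | Payment | End bal
1 | $37,749.61 | $529.00 | $10,080.38 | $28,198.23
2 | $28,198.23 | $529.00 | $10,080.38 | $18,646.85
3 | $18,646.85 | $529.00 | $10,080.38 | $9,095.47
4 | $9,095.47 | $529.00 | $9,624.47 | $0.00
Balance reaches $0.00 in week 4.

4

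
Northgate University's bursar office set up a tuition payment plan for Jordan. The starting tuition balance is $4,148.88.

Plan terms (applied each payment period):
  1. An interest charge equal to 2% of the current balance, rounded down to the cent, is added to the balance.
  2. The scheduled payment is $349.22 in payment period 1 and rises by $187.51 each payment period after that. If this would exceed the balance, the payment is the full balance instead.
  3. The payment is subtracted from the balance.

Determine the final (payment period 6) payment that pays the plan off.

$867.34

# | Opening | Interest | Payment | End bal
1 | $4,148.88 | $82.97 | $349.22 | $3,882.63
2 | $3,882.63 | $77.65 | $536.73 | $3,423.55
3 | $3,423.55 | $68.47 | $724.24 | $2,767.78
4 | $2,767.78 | $55.35 | $911.75 | $1,911.38
5 | $1,911.38 | $38.22 | $1,099.26 | $850.34
6 | $850.34 | $17.00 | $867.34 | $0.00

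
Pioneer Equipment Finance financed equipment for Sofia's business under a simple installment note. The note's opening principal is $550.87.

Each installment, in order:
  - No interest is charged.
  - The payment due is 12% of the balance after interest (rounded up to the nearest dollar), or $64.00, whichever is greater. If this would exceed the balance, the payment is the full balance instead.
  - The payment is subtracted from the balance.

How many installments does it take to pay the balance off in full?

9

Installment 1: $550.87 − $67.00 → $483.87
Installment 2: $483.87 − $64.00 → $419.87
Installment 3: $419.87 − $64.00 → $355.87
Installment 4: $355.87 − $64.00 → $291.87
Installment 5: $291.87 − $64.00 → $227.87
Installment 6: $227.87 − $64.00 → $163.87
Installment 7: $163.87 − $64.00 → $99.87
Installment 8: $99.87 − $64.00 → $35.87
Installment 9: $35.87 − $35.87 → $0.00
Balance reaches $0.00 in installment 9.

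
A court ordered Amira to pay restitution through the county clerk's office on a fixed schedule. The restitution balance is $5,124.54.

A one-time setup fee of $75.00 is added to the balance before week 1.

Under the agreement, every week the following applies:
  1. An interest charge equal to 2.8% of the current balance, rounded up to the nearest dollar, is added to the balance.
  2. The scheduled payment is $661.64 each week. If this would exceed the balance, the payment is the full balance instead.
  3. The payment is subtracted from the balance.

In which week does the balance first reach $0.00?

Week 1: opening $5,199.54; interest $146.00 → $5,345.54; payment $661.64; balance $4,683.90
Week 2: opening $4,683.90; interest $132.00 → $4,815.90; payment $661.64; balance $4,154.26
Week 3: opening $4,154.26; interest $117.00 → $4,271.26; payment $661.64; balance $3,609.62
Week 4: opening $3,609.62; interest $102.00 → $3,711.62; payment $661.64; balance $3,049.98
Week 5: opening $3,049.98; interest $86.00 → $3,135.98; payment $661.64; balance $2,474.34
Week 6: opening $2,474.34; interest $70.00 → $2,544.34; payment $661.64; balance $1,882.70
Week 7: opening $1,882.70; interest $53.00 → $1,935.70; payment $661.64; balance $1,274.06
Week 8: opening $1,274.06; interest $36.00 → $1,310.06; payment $661.64; balance $648.42
Week 9: opening $648.42; interest $19.00 → $667.42; payment $661.64; balance $5.78
Week 10: opening $5.78; interest $1.00 → $6.78; payment $6.78; balance $0.00
Balance reaches $0.00 in week 10.

10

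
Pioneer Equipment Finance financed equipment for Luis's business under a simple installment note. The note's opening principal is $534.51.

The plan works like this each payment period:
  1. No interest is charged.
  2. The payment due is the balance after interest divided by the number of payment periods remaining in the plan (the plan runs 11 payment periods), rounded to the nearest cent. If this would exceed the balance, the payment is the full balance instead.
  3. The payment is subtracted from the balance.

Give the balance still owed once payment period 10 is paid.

$48.59

Payment period 1: opening $534.51; payment $48.59; balance $485.92
Payment period 2: opening $485.92; payment $48.59; balance $437.33
Payment period 3: opening $437.33; payment $48.59; balance $388.74
Payment period 4: opening $388.74; payment $48.59; balance $340.15
Payment period 5: opening $340.15; payment $48.59; balance $291.56
Payment period 6: opening $291.56; payment $48.59; balance $242.97
Payment period 7: opening $242.97; payment $48.59; balance $194.38
Payment period 8: opening $194.38; payment $48.60; balance $145.78
Payment period 9: opening $145.78; payment $48.59; balance $97.19
Payment period 10: opening $97.19; payment $48.60; balance $48.59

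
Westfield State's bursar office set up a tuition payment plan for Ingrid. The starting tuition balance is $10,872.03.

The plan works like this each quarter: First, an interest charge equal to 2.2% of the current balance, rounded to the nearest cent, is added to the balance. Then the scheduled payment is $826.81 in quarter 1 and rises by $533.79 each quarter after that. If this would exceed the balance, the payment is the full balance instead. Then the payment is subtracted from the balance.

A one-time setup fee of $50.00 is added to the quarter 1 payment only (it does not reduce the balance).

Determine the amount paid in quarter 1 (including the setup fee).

$876.81

Quarter 1: opening $10,872.03; interest $239.18 → $11,111.21; payment $826.81 (+ $50.00 fee); balance $10,284.40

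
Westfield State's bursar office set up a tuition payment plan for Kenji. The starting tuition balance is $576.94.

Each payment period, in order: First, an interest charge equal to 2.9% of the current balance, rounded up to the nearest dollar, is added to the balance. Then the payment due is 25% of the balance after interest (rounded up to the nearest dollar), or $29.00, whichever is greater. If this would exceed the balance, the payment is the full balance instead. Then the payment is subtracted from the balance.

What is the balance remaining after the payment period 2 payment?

Payment period 1: $576.94 +$17.00 interest = $593.94; pay $149.00 → $444.94
Payment period 2: $444.94 +$13.00 interest = $457.94; pay $115.00 → $342.94

$342.94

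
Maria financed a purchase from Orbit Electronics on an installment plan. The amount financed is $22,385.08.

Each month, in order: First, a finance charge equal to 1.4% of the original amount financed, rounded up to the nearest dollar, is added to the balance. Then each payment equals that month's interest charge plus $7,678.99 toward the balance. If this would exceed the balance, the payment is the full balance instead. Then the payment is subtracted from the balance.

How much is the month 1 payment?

$7,992.99

Month 1: $22,385.08 +$314.00 interest = $22,699.08; pay $7,992.99 → $14,706.09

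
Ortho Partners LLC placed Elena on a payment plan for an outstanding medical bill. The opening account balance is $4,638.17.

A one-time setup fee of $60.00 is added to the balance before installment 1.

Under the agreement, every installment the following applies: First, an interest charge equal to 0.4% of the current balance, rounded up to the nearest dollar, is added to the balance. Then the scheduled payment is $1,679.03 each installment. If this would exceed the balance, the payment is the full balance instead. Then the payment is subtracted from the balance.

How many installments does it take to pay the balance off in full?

Installment 1: opening $4,698.17; interest $19.00 → $4,717.17; payment $1,679.03; balance $3,038.14
Installment 2: opening $3,038.14; interest $13.00 → $3,051.14; payment $1,679.03; balance $1,372.11
Installment 3: opening $1,372.11; interest $6.00 → $1,378.11; payment $1,378.11; balance $0.00
Balance reaches $0.00 in installment 3.

3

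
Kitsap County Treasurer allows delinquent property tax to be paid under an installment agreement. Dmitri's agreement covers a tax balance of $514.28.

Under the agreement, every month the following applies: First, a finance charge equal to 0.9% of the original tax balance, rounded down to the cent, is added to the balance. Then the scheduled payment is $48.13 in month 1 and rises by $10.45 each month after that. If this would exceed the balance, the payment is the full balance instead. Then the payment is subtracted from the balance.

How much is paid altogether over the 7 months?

Month 1: $514.28 +$4.62 interest = $518.90; pay $48.13 → $470.77
Month 2: $470.77 +$4.62 interest = $475.39; pay $58.58 → $416.81
Month 3: $416.81 +$4.62 interest = $421.43; pay $69.03 → $352.40
Month 4: $352.40 +$4.62 interest = $357.02; pay $79.48 → $277.54
Month 5: $277.54 +$4.62 interest = $282.16; pay $89.93 → $192.23
Month 6: $192.23 +$4.62 interest = $196.85; pay $100.38 → $96.47
Month 7: $96.47 +$4.62 interest = $101.09; pay $101.09 → $0.00
Total paid: $546.62

$546.62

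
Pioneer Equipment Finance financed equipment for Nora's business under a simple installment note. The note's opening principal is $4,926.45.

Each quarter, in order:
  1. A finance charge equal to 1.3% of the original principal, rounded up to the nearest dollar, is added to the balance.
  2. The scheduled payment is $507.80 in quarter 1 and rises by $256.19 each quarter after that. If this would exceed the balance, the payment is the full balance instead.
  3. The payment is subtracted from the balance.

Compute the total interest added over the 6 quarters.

# | Opening | Interest | Payment | End bal
1 | $4,926.45 | $65.00 | $507.80 | $4,483.65
2 | $4,483.65 | $65.00 | $763.99 | $3,784.66
3 | $3,784.66 | $65.00 | $1,020.18 | $2,829.48
4 | $2,829.48 | $65.00 | $1,276.37 | $1,618.11
5 | $1,618.11 | $65.00 | $1,532.56 | $150.55
6 | $150.55 | $65.00 | $215.55 | $0.00
Total interest: $65.00 + $65.00 + $65.00 + $65.00 + $65.00 + $65.00 = $390.00

$390.00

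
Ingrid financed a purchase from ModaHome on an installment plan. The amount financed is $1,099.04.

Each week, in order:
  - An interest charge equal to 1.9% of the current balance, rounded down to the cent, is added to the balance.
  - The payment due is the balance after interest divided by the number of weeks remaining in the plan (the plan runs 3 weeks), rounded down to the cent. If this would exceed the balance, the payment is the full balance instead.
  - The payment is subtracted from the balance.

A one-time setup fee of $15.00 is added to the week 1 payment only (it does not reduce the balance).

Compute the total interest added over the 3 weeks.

# | Opening | Interest | Payment | Fee | End bal
1 | $1,099.04 | $20.88 | $373.30 | $15.00 | $746.62
2 | $746.62 | $14.18 | $380.40 | — | $380.40
3 | $380.40 | $7.22 | $387.62 | — | $0.00
Total interest: $20.88 + $14.18 + $7.22 = $42.28

$42.28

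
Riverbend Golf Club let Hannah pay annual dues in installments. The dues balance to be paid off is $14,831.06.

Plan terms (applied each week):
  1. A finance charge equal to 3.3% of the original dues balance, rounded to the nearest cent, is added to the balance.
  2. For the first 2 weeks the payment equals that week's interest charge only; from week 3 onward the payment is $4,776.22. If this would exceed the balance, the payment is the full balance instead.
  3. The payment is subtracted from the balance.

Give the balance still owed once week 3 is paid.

Week 1: $14,831.06 +$489.42 interest = $15,320.48; pay $489.42 → $14,831.06
Week 2: $14,831.06 +$489.42 interest = $15,320.48; pay $489.42 → $14,831.06
Week 3: $14,831.06 +$489.42 interest = $15,320.48; pay $4,776.22 → $10,544.26

$10,544.26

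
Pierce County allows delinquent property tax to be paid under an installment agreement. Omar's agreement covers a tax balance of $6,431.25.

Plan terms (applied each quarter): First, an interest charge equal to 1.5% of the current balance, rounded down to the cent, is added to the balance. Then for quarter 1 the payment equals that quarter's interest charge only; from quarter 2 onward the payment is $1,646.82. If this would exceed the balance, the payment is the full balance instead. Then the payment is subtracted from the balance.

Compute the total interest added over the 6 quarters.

Quarter 1: opening $6,431.25; interest $96.46 → $6,527.71; payment $96.46; balance $6,431.25
Quarter 2: opening $6,431.25; interest $96.46 → $6,527.71; payment $1,646.82; balance $4,880.89
Quarter 3: opening $4,880.89; interest $73.21 → $4,954.10; payment $1,646.82; balance $3,307.28
Quarter 4: opening $3,307.28; interest $49.60 → $3,356.88; payment $1,646.82; balance $1,710.06
Quarter 5: opening $1,710.06; interest $25.65 → $1,735.71; payment $1,646.82; balance $88.89
Quarter 6: opening $88.89; interest $1.33 → $90.22; payment $90.22; balance $0.00
Total interest: $96.46 + $96.46 + $73.21 + $49.60 + $25.65 + $1.33 = $342.71

$342.71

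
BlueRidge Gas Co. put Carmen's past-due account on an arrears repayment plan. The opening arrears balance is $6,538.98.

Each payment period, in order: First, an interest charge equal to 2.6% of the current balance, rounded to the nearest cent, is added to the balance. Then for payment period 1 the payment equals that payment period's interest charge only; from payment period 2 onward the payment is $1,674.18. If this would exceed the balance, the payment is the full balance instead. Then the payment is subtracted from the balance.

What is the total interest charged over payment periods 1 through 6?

Payment period 1: $6,538.98 +$170.01 interest = $6,708.99; pay $170.01 → $6,538.98
Payment period 2: $6,538.98 +$170.01 interest = $6,708.99; pay $1,674.18 → $5,034.81
Payment period 3: $5,034.81 +$130.91 interest = $5,165.72; pay $1,674.18 → $3,491.54
Payment period 4: $3,491.54 +$90.78 interest = $3,582.32; pay $1,674.18 → $1,908.14
Payment period 5: $1,908.14 +$49.61 interest = $1,957.75; pay $1,674.18 → $283.57
Payment period 6: $283.57 +$7.37 interest = $290.94; pay $290.94 → $0.00
Total interest: $170.01 + $170.01 + $130.91 + $90.78 + $49.61 + $7.37 = $618.69

$618.69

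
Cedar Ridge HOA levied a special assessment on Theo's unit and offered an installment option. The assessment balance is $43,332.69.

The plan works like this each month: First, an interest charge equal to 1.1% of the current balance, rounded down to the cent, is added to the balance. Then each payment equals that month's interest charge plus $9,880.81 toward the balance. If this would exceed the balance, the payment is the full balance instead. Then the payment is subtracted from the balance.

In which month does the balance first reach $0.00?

5

# | Opening | Interest | Payment | End bal
1 | $43,332.69 | $476.65 | $10,357.46 | $33,451.88
2 | $33,451.88 | $367.97 | $10,248.78 | $23,571.07
3 | $23,571.07 | $259.28 | $10,140.09 | $13,690.26
4 | $13,690.26 | $150.59 | $10,031.40 | $3,809.45
5 | $3,809.45 | $41.90 | $3,851.35 | $0.00
Balance reaches $0.00 in month 5.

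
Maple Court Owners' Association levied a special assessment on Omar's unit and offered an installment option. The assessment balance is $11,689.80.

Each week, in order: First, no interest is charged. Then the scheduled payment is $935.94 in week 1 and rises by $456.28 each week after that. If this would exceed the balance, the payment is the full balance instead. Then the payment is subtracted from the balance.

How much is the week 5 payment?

Week 1: opening $11,689.80; payment $935.94; balance $10,753.86
Week 2: opening $10,753.86; payment $1,392.22; balance $9,361.64
Week 3: opening $9,361.64; payment $1,848.50; balance $7,513.14
Week 4: opening $7,513.14; payment $2,304.78; balance $5,208.36
Week 5: opening $5,208.36; payment $2,761.06; balance $2,447.30

$2,761.06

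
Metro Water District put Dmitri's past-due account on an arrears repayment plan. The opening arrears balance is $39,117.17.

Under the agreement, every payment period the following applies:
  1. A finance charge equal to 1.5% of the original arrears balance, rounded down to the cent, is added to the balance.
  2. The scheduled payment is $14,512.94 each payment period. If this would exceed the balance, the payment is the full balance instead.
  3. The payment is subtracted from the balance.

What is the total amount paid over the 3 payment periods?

$40,877.42

Payment period 1: opening $39,117.17; interest $586.75 → $39,703.92; payment $14,512.94; balance $25,190.98
Payment period 2: opening $25,190.98; interest $586.75 → $25,777.73; payment $14,512.94; balance $11,264.79
Payment period 3: opening $11,264.79; interest $586.75 → $11,851.54; payment $11,851.54; balance $0.00
Total paid: $40,877.42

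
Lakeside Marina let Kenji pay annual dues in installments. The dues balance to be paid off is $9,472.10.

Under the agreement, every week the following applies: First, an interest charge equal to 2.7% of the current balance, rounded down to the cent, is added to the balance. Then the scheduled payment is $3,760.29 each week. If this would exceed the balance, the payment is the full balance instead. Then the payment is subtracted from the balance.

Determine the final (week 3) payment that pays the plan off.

# | Opening | Interest | Payment | End bal
1 | $9,472.10 | $255.74 | $3,760.29 | $5,967.55
2 | $5,967.55 | $161.12 | $3,760.29 | $2,368.38
3 | $2,368.38 | $63.94 | $2,432.32 | $0.00

$2,432.32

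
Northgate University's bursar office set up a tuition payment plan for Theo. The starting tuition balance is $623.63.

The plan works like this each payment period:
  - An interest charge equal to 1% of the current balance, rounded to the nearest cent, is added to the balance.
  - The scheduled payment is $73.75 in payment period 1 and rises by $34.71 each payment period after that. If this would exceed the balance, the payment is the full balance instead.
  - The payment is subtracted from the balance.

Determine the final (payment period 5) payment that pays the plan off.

Payment period 1: $623.63 +$6.24 interest = $629.87; pay $73.75 → $556.12
Payment period 2: $556.12 +$5.56 interest = $561.68; pay $108.46 → $453.22
Payment period 3: $453.22 +$4.53 interest = $457.75; pay $143.17 → $314.58
Payment period 4: $314.58 +$3.15 interest = $317.73; pay $177.88 → $139.85
Payment period 5: $139.85 +$1.40 interest = $141.25; pay $141.25 → $0.00

$141.25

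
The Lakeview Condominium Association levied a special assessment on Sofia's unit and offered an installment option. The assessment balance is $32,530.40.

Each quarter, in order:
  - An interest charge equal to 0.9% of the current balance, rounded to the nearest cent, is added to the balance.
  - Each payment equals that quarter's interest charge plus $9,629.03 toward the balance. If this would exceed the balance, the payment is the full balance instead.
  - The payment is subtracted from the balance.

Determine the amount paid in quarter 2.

Quarter 1: opening $32,530.40; interest $292.77 → $32,823.17; payment $9,921.80; balance $22,901.37
Quarter 2: opening $22,901.37; interest $206.11 → $23,107.48; payment $9,835.14; balance $13,272.34

$9,835.14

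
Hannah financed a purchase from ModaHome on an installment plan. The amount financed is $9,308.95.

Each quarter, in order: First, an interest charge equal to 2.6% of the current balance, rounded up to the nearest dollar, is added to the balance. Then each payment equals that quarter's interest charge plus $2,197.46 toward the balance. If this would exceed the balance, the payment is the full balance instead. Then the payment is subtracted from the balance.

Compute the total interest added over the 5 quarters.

$641.00

Quarter 1: opening $9,308.95; interest $243.00 → $9,551.95; payment $2,440.46; balance $7,111.49
Quarter 2: opening $7,111.49; interest $185.00 → $7,296.49; payment $2,382.46; balance $4,914.03
Quarter 3: opening $4,914.03; interest $128.00 → $5,042.03; payment $2,325.46; balance $2,716.57
Quarter 4: opening $2,716.57; interest $71.00 → $2,787.57; payment $2,268.46; balance $519.11
Quarter 5: opening $519.11; interest $14.00 → $533.11; payment $533.11; balance $0.00
Total interest: $243.00 + $185.00 + $128.00 + $71.00 + $14.00 = $641.00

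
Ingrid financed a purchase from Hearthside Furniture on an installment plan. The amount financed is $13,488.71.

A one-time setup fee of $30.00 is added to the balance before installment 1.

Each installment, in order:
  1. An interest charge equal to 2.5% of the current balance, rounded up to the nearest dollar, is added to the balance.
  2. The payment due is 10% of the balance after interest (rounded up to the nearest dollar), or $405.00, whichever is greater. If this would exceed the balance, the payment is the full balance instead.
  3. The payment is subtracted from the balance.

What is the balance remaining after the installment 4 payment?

$9,789.71

# | Opening | Interest | Payment | End bal
1 | $13,518.71 | $338.00 | $1,386.00 | $12,470.71
2 | $12,470.71 | $312.00 | $1,279.00 | $11,503.71
3 | $11,503.71 | $288.00 | $1,180.00 | $10,611.71
4 | $10,611.71 | $266.00 | $1,088.00 | $9,789.71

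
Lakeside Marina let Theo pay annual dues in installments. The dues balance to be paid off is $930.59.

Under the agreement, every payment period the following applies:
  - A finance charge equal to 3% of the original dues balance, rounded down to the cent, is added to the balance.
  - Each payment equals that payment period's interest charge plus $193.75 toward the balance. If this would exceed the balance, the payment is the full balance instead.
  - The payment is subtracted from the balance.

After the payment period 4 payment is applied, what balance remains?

$155.59

Payment period 1: $930.59 +$27.91 interest = $958.50; pay $221.66 → $736.84
Payment period 2: $736.84 +$27.91 interest = $764.75; pay $221.66 → $543.09
Payment period 3: $543.09 +$27.91 interest = $571.00; pay $221.66 → $349.34
Payment period 4: $349.34 +$27.91 interest = $377.25; pay $221.66 → $155.59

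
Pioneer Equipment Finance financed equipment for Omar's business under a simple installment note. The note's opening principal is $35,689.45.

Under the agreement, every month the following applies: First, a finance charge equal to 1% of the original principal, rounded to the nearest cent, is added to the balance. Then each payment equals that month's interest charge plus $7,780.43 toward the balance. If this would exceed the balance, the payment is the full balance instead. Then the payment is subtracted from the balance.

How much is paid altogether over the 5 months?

$37,473.90

Month 1: opening $35,689.45; interest $356.89 → $36,046.34; payment $8,137.32; balance $27,909.02
Month 2: opening $27,909.02; interest $356.89 → $28,265.91; payment $8,137.32; balance $20,128.59
Month 3: opening $20,128.59; interest $356.89 → $20,485.48; payment $8,137.32; balance $12,348.16
Month 4: opening $12,348.16; interest $356.89 → $12,705.05; payment $8,137.32; balance $4,567.73
Month 5: opening $4,567.73; interest $356.89 → $4,924.62; payment $4,924.62; balance $0.00
Total paid: $37,473.90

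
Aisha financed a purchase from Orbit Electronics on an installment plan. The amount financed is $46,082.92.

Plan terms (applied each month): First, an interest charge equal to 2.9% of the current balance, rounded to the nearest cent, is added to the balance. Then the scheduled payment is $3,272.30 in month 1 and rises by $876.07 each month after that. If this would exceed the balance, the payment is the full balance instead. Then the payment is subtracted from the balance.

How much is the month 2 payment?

$4,148.37

Month 1: $46,082.92 +$1,336.40 interest = $47,419.32; pay $3,272.30 → $44,147.02
Month 2: $44,147.02 +$1,280.26 interest = $45,427.28; pay $4,148.37 → $41,278.91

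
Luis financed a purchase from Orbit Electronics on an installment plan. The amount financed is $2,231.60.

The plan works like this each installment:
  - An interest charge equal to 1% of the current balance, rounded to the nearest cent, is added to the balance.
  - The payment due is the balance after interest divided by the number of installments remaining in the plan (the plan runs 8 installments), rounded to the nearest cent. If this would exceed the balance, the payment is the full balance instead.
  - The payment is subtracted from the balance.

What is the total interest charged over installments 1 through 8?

# | Opening | Interest | Payment | End bal
1 | $2,231.60 | $22.32 | $281.74 | $1,972.18
2 | $1,972.18 | $19.72 | $284.56 | $1,707.34
3 | $1,707.34 | $17.07 | $287.40 | $1,437.01
4 | $1,437.01 | $14.37 | $290.28 | $1,161.10
5 | $1,161.10 | $11.61 | $293.18 | $879.53
6 | $879.53 | $8.80 | $296.11 | $592.22
7 | $592.22 | $5.92 | $299.07 | $299.07
8 | $299.07 | $2.99 | $302.06 | $0.00
Total interest: $22.32 + $19.72 + $17.07 + $14.37 + $11.61 + $8.80 + $5.92 + $2.99 = $102.80

$102.80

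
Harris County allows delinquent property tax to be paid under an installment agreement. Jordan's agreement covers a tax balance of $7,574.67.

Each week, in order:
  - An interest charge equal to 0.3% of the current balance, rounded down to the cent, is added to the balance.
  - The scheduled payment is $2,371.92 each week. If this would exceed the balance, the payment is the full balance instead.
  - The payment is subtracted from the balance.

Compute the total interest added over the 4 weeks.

# | Opening | Interest | Payment | End bal
1 | $7,574.67 | $22.72 | $2,371.92 | $5,225.47
2 | $5,225.47 | $15.67 | $2,371.92 | $2,869.22
3 | $2,869.22 | $8.60 | $2,371.92 | $505.90
4 | $505.90 | $1.51 | $507.41 | $0.00
Total interest: $22.72 + $15.67 + $8.60 + $1.51 = $48.50

$48.50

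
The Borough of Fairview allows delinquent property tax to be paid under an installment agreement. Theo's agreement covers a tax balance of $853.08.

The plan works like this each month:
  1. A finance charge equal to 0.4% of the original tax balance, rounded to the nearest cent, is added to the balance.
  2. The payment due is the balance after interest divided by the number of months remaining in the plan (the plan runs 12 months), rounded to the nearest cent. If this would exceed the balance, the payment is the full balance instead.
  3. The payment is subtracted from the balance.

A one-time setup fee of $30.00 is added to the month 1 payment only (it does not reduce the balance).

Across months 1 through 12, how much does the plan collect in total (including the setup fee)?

Month 1: $853.08 +$3.41 interest = $856.49; pay $71.37 (+ $30.00 fee) → $785.12
Month 2: $785.12 +$3.41 interest = $788.53; pay $71.68 → $716.85
Month 3: $716.85 +$3.41 interest = $720.26; pay $72.03 → $648.23
Month 4: $648.23 +$3.41 interest = $651.64; pay $72.40 → $579.24
Month 5: $579.24 +$3.41 interest = $582.65; pay $72.83 → $509.82
Month 6: $509.82 +$3.41 interest = $513.23; pay $73.32 → $439.91
Month 7: $439.91 +$3.41 interest = $443.32; pay $73.89 → $369.43
Month 8: $369.43 +$3.41 interest = $372.84; pay $74.57 → $298.27
Month 9: $298.27 +$3.41 interest = $301.68; pay $75.42 → $226.26
Month 10: $226.26 +$3.41 interest = $229.67; pay $76.56 → $153.11
Month 11: $153.11 +$3.41 interest = $156.52; pay $78.26 → $78.26
Month 12: $78.26 +$3.41 interest = $81.67; pay $81.67 → $0.00
Total paid: $924.00

$924.00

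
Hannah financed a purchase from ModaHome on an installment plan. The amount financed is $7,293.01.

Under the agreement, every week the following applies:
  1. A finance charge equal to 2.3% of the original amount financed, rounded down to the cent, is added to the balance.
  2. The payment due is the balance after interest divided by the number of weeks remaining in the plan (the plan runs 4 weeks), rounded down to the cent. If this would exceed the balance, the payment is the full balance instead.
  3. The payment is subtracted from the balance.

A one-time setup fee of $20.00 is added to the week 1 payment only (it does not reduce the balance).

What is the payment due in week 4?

Week 1: opening $7,293.01; interest $167.73 → $7,460.74; payment $1,865.18 (+ $20.00 fee); balance $5,595.56
Week 2: opening $5,595.56; interest $167.73 → $5,763.29; payment $1,921.09; balance $3,842.20
Week 3: opening $3,842.20; interest $167.73 → $4,009.93; payment $2,004.96; balance $2,004.97
Week 4: opening $2,004.97; interest $167.73 → $2,172.70; payment $2,172.70; balance $0.00

$2,172.70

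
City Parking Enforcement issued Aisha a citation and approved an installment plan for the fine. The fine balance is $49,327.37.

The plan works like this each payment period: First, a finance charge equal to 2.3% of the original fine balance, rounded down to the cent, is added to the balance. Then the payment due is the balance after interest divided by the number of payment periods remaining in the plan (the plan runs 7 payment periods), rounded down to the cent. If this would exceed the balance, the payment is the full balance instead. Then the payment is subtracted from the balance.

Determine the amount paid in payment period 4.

# | Opening | Interest | Payment | End bal
1 | $49,327.37 | $1,134.52 | $7,208.84 | $43,253.05
2 | $43,253.05 | $1,134.52 | $7,397.92 | $36,989.65
3 | $36,989.65 | $1,134.52 | $7,624.83 | $30,499.34
4 | $30,499.34 | $1,134.52 | $7,908.46 | $23,725.40

$7,908.46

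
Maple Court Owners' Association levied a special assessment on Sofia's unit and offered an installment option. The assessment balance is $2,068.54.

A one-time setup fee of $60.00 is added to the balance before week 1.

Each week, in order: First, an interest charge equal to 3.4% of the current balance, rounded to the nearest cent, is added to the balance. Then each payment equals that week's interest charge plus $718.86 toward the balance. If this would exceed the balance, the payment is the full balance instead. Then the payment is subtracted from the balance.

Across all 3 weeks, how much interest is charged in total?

Week 1: opening $2,128.54; interest $72.37 → $2,200.91; payment $791.23; balance $1,409.68
Week 2: opening $1,409.68; interest $47.93 → $1,457.61; payment $766.79; balance $690.82
Week 3: opening $690.82; interest $23.49 → $714.31; payment $714.31; balance $0.00
Total interest: $72.37 + $47.93 + $23.49 = $143.79

$143.79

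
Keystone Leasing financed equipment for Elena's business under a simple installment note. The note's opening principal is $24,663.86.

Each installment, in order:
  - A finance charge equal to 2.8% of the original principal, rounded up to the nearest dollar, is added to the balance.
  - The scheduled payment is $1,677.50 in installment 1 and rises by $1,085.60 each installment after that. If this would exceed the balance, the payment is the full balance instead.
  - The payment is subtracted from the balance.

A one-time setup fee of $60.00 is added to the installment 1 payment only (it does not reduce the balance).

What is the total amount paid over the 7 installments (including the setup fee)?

$29,560.86

Installment 1: $24,663.86 +$691.00 interest = $25,354.86; pay $1,677.50 (+ $60.00 fee) → $23,677.36
Installment 2: $23,677.36 +$691.00 interest = $24,368.36; pay $2,763.10 → $21,605.26
Installment 3: $21,605.26 +$691.00 interest = $22,296.26; pay $3,848.70 → $18,447.56
Installment 4: $18,447.56 +$691.00 interest = $19,138.56; pay $4,934.30 → $14,204.26
Installment 5: $14,204.26 +$691.00 interest = $14,895.26; pay $6,019.90 → $8,875.36
Installment 6: $8,875.36 +$691.00 interest = $9,566.36; pay $7,105.50 → $2,460.86
Installment 7: $2,460.86 +$691.00 interest = $3,151.86; pay $3,151.86 → $0.00
Total paid: $29,560.86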